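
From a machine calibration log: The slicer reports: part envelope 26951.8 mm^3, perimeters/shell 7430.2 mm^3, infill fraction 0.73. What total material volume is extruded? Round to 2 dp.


V_infill = (26951.8 - 7430.2) * 0.73 = 14250.77
V_total = 7430.2 + 14250.77 = 21680.97 mm^3


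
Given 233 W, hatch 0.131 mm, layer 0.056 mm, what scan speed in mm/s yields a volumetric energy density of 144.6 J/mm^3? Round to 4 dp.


v = 233 / (144.6*0.131*0.056) = 219.6485 mm/s


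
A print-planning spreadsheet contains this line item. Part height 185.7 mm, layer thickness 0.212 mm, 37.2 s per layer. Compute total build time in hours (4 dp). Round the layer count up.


Layers = ceil(185.7/0.212) = 876
t = 876 * 37.2 / 3600 = 9.052 hrs


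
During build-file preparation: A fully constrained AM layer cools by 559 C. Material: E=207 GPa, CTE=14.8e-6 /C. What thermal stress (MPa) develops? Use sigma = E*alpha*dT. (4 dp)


sigma = 207*1000 * 14.8e-6 * 559 = 1712.5524 MPa


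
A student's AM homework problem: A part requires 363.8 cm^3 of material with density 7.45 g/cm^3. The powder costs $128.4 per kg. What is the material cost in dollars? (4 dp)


Mass = 363.8*7.45/1000 = 2.71031 kg
Cost = 2.71031 * 128.4 = 348.0038 $


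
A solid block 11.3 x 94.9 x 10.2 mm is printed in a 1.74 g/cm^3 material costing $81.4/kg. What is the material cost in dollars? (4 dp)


V = 11.3 * 94.9 * 10.2 = 10938.174 mm^3 = 10.938174 cm^3
Mass = 10.938174 * 1.74 / 1000 = 0.01903242 kg
Cost = 0.01903242 * 81.4 = 1.5492 $


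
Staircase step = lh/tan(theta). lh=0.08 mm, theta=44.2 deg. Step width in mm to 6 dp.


step = 0.08 / tan(44.2) = 0.082266 mm


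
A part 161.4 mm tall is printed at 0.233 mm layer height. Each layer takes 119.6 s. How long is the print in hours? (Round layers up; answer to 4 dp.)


Layers = ceil(161.4/0.233) = 693
t = 693 * 119.6 / 3600 = 23.023 hrs


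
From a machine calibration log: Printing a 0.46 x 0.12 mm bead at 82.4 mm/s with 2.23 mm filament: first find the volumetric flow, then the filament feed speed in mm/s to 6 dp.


Q = 0.46 * 0.12 * 82.4 = 4.54848 mm^3/s
A_fil = pi*(2.23/2)^2 = 3.90570653 mm^2
v_feed = 4.54848 / 3.90570653 = 1.164573 mm/s


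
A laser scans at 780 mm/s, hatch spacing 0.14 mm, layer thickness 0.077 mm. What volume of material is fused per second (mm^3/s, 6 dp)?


Rate = 780 * 0.14 * 0.077 = 8.4084 mm^3/s


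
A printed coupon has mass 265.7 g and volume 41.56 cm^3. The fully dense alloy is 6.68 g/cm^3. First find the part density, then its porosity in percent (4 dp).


rho_part = 265.7 / 41.56 = 6.39316651 g/cm^3
Porosity = (1 - 6.39316651/6.68)*100 = 4.2939 %


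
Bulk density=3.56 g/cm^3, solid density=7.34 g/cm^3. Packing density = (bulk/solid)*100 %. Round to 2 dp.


Packing = (3.56/7.34)*100 = 48.5 %


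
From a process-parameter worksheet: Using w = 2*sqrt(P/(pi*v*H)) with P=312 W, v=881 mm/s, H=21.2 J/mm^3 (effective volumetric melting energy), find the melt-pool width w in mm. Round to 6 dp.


w = 2*sqrt(312/(pi*881*21.2)) = 0.14584 mm


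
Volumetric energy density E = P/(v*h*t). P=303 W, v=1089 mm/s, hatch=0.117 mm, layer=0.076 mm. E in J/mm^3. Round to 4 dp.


E = 303 / (1089*0.117*0.076) = 31.2907 J/mm^3


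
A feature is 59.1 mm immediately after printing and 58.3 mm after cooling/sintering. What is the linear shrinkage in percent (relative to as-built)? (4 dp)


Shrinkage = ((59.1-58.3)/59.1)*100 = 1.3536 %


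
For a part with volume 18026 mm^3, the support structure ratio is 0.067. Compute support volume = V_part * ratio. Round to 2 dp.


V_support = 18026 * 0.067 = 1207.74 mm^3


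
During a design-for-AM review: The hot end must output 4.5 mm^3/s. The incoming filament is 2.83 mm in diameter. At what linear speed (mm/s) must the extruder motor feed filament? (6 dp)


A = pi*(2.83/2)^2 = 6.290175
v = 4.5 / 6.290175 = 0.715401 mm/s


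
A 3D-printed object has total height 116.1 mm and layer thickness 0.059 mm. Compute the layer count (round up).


Layers = ceil(116.1/0.059) = 1968


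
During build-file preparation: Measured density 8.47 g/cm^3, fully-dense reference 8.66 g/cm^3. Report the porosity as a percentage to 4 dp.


Porosity = (1-8.47/8.66)*100 = 2.194 %


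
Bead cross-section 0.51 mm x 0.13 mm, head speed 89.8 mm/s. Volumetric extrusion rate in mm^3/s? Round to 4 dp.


Rate = 0.51 * 0.13 * 89.8 = 5.9537 mm^3/s


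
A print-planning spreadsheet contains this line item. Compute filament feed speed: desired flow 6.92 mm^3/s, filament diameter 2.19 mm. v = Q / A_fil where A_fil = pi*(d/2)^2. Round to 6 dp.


A = pi*(2.19/2)^2 = 3.766848
v = 6.92 / 3.766848 = 1.83708 mm/s


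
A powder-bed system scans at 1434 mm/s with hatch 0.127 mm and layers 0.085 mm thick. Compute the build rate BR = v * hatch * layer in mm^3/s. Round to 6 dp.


Rate = 1434 * 0.127 * 0.085 = 15.48003 mm^3/s


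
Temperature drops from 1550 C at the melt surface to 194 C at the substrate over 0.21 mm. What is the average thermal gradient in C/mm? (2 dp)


G = (1550-194)/0.21 = 6457.14 C/mm


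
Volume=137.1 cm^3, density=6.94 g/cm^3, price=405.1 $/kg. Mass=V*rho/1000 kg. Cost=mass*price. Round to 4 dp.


Mass = 137.1*6.94/1000 = 0.951474 kg
Cost = 0.951474 * 405.1 = 385.4421 $


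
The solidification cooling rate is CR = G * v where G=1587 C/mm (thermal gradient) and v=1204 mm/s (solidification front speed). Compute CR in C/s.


CR = 1587 * 1204 = 1910748 C/s


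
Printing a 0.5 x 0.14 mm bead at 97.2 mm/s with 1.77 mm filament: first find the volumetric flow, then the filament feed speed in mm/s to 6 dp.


Q = 0.5 * 0.14 * 97.2 = 6.804 mm^3/s
A_fil = pi*(1.77/2)^2 = 2.46057391 mm^2
v_feed = 6.804 / 2.46057391 = 2.765209 mm/s


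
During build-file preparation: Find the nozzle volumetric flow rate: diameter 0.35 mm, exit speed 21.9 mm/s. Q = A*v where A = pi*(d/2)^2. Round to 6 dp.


A = pi*(0.35/2)^2 = 0.09621128 mm^2
Q = 0.09621128 * 21.9 = 2.107027 mm^3/s


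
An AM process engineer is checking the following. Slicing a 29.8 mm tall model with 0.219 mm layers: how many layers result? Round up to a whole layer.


Layers = ceil(29.8/0.219) = 137


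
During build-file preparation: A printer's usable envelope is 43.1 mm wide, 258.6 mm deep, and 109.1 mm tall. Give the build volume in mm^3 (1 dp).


V = 43.1 * 258.6 * 109.1 = 1215991.5 mm^3


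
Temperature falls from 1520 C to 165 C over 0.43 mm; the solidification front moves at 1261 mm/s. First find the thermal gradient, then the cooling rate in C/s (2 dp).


G = (1520-165)/0.43 = 3151.1627907 C/mm
CR = 3151.1627907 * 1261 = 3973616.28 C/s


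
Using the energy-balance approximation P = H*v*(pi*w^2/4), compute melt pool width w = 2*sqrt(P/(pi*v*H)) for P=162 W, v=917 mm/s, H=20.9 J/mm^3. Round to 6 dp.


w = 2*sqrt(162/(pi*917*20.9)) = 0.103742 mm


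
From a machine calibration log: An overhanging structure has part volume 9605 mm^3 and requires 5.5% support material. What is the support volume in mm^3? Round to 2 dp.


V_support = 9605 * 0.055 = 528.28 mm^3


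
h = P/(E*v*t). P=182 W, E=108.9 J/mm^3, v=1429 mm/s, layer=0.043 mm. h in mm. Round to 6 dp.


h = 182 / (108.9*1429*0.043) = 0.027198 mm


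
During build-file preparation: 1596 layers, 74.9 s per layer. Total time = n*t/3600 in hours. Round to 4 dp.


t = 1596 * 74.9 / 3600 = 33.2057 hrs


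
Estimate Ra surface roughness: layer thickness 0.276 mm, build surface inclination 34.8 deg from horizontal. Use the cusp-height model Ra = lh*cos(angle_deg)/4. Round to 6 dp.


Ra = 0.276 * cos(34.8) / 4 = 0.056659 mm


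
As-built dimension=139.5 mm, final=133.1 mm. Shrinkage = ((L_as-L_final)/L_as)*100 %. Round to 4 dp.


Shrinkage = ((139.5-133.1)/139.5)*100 = 4.5878 %


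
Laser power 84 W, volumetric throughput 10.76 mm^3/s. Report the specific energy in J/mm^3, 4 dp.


SE = 84 / 10.76 = 7.8067 J/mm^3


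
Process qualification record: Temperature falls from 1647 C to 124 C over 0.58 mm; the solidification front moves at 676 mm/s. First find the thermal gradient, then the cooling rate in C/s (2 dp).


G = (1647-124)/0.58 = 2625.86206897 C/mm
CR = 2625.86206897 * 676 = 1775082.76 C/s


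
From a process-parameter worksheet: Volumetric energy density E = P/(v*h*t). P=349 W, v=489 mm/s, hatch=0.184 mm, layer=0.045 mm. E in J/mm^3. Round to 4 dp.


E = 349 / (489*0.184*0.045) = 86.1958 J/mm^3


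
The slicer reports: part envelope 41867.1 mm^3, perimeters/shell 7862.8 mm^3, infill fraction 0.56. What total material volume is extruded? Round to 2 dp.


V_infill = (41867.1 - 7862.8) * 0.56 = 19042.41
V_total = 7862.8 + 19042.41 = 26905.21 mm^3


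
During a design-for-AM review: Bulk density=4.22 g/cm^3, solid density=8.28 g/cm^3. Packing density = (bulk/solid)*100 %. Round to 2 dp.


Packing = (4.22/8.28)*100 = 50.97 %


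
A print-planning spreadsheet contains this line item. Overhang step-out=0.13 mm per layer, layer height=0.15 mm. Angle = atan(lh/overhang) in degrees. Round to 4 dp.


angle = atan(0.15/0.13) = 49.0856 degrees


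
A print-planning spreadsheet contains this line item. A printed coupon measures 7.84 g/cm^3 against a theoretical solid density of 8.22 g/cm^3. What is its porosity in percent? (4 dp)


Porosity = (1-7.84/8.22)*100 = 4.6229 %


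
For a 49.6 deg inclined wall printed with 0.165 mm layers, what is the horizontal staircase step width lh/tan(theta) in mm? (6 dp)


step = 0.165 / tan(49.6) = 0.140426 mm


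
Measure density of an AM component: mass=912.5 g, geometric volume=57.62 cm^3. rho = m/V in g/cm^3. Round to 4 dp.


rho = 912.5 / 57.62 = 15.8365 g/cm^3


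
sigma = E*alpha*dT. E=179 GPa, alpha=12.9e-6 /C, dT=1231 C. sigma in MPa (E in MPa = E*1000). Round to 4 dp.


sigma = 179*1000 * 12.9e-6 * 1231 = 2842.5021 MPa


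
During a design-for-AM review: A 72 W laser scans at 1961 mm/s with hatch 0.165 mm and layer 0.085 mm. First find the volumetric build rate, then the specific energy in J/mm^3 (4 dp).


Build rate = 1961 * 0.165 * 0.085 = 27.503025 mm^3/s
SE = 72 / 27.503025 = 2.6179 J/mm^3


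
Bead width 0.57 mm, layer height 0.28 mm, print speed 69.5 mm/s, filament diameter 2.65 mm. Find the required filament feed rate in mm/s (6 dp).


Q = 0.57 * 0.28 * 69.5 = 11.0922 mm^3/s
A_fil = pi*(2.65/2)^2 = 5.5154586 mm^2
v_feed = 11.0922 / 5.5154586 = 2.011111 mm/s


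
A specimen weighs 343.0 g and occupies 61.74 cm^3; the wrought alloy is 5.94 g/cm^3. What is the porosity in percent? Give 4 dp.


rho_part = 343.0 / 61.74 = 5.55555556 g/cm^3
Porosity = (1 - 5.55555556/5.94)*100 = 6.4721 %


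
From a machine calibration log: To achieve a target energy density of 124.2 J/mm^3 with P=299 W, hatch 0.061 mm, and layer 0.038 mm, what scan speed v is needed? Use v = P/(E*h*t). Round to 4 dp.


v = 299 / (124.2*0.061*0.038) = 1038.5709 mm/s


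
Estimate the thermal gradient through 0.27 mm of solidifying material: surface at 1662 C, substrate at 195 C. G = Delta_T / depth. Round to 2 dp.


G = (1662-195)/0.27 = 5433.33 C/mm


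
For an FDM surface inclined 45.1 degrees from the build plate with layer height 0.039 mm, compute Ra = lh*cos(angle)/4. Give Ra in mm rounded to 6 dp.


Ra = 0.039 * cos(45.1) / 4 = 0.006882 mm


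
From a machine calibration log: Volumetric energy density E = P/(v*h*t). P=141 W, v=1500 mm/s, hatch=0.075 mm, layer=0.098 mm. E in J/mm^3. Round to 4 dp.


E = 141 / (1500*0.075*0.098) = 12.7891 J/mm^3


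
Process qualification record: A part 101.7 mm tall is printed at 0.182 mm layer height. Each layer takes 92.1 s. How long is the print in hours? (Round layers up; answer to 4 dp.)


Layers = ceil(101.7/0.182) = 559
t = 559 * 92.1 / 3600 = 14.3011 hrs


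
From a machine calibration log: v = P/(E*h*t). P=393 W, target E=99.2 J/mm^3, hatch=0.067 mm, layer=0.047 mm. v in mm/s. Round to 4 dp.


v = 393 / (99.2*0.067*0.047) = 1258.0799 mm/s


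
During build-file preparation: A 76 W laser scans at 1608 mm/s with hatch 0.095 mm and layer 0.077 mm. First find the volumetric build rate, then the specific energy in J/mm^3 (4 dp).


Build rate = 1608 * 0.095 * 0.077 = 11.76252 mm^3/s
SE = 76 / 11.76252 = 6.4612 J/mm^3


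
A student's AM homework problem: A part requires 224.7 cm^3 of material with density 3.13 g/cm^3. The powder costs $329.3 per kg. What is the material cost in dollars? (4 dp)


Mass = 224.7*3.13/1000 = 0.703311 kg
Cost = 0.703311 * 329.3 = 231.6003 $


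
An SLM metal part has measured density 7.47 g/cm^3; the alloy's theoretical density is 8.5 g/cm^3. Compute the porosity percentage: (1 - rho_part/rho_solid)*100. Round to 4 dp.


Porosity = (1-7.47/8.5)*100 = 12.1176 %


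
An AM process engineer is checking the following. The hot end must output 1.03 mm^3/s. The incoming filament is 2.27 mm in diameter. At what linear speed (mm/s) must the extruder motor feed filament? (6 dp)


A = pi*(2.27/2)^2 = 4.047078
v = 1.03 / 4.047078 = 0.254505 mm/s


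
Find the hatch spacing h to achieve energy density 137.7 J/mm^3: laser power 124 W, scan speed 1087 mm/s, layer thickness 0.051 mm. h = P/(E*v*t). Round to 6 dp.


h = 124 / (137.7*1087*0.051) = 0.016244 mm


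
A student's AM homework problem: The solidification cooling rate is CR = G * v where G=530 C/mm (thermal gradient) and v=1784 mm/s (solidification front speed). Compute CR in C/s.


CR = 530 * 1784 = 945520 C/s


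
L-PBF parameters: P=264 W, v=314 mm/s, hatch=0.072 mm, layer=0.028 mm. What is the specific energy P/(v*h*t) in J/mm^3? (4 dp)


Build rate = 314 * 0.072 * 0.028 = 0.633024 mm^3/s
SE = 264 / 0.633024 = 417.0458 J/mm^3


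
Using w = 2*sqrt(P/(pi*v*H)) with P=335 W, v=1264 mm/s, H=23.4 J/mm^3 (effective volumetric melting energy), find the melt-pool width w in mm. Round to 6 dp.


w = 2*sqrt(335/(pi*1264*23.4)) = 0.120087 mm


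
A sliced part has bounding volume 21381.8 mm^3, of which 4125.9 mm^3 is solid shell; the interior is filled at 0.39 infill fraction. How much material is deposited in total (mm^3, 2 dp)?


V_infill = (21381.8 - 4125.9) * 0.39 = 6729.8
V_total = 4125.9 + 6729.8 = 10855.7 mm^3


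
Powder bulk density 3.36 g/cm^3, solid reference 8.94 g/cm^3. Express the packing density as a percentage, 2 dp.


Packing = (3.36/8.94)*100 = 37.58 %


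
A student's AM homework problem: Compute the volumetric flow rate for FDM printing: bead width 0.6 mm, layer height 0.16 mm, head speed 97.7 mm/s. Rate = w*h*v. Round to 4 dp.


Rate = 0.6 * 0.16 * 97.7 = 9.3792 mm^3/s


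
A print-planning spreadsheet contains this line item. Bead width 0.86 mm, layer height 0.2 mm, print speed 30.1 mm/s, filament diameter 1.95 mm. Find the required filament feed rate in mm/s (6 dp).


Q = 0.86 * 0.2 * 30.1 = 5.1772 mm^3/s
A_fil = pi*(1.95/2)^2 = 2.98647652 mm^2
v_feed = 5.1772 / 2.98647652 = 1.733548 mm/s


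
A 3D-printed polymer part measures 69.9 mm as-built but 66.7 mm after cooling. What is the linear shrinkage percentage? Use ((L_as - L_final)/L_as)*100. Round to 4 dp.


Shrinkage = ((69.9-66.7)/69.9)*100 = 4.578 %


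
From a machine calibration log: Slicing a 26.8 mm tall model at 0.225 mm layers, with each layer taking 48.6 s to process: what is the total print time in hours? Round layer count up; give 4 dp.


Layers = ceil(26.8/0.225) = 120
t = 120 * 48.6 / 3600 = 1.62 hrs


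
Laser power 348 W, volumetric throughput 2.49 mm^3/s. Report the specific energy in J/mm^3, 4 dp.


SE = 348 / 2.49 = 139.759 J/mm^3


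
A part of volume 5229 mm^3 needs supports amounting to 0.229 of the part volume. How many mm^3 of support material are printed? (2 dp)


V_support = 5229 * 0.229 = 1197.44 mm^3


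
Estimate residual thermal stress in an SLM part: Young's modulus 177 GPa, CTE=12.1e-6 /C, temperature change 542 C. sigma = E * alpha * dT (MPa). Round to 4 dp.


sigma = 177*1000 * 12.1e-6 * 542 = 1160.8014 MPa


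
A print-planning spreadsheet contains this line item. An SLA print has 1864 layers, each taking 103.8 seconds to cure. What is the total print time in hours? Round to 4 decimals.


t = 1864 * 103.8 / 3600 = 53.7453 hrs


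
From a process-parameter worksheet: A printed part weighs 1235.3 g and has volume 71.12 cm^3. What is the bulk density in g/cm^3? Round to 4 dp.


rho = 1235.3 / 71.12 = 17.3692 g/cm^3


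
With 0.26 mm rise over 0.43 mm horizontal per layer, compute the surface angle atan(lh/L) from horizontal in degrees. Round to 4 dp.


angle = atan(0.26/0.43) = 31.1593 degrees


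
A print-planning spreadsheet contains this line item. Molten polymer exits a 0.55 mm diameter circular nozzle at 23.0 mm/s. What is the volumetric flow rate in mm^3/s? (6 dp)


A = pi*(0.55/2)^2 = 0.23758294 mm^2
Q = 0.23758294 * 23.0 = 5.464408 mm^3/s


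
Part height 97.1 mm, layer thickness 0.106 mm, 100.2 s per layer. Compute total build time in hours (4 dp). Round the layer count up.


Layers = ceil(97.1/0.106) = 917
t = 917 * 100.2 / 3600 = 25.5232 hrs


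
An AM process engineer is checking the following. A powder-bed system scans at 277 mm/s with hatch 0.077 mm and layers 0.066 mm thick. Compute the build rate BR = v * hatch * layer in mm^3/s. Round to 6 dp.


Rate = 277 * 0.077 * 0.066 = 1.407714 mm^3/s


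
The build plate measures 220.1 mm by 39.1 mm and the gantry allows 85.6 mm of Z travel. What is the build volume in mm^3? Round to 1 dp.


V = 220.1 * 39.1 * 85.6 = 736665.9 mm^3


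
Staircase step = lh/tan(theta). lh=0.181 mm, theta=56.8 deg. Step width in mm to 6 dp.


step = 0.181 / tan(56.8) = 0.118443 mm


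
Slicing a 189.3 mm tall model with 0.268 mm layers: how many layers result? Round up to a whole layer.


Layers = ceil(189.3/0.268) = 707


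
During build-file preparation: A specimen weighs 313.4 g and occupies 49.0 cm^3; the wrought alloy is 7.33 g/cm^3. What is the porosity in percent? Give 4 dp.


rho_part = 313.4 / 49.0 = 6.39591837 g/cm^3
Porosity = (1 - 6.39591837/7.33)*100 = 12.7433 %


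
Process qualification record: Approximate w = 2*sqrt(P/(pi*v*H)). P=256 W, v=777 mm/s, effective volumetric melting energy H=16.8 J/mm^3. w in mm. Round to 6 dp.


w = 2*sqrt(256/(pi*777*16.8)) = 0.158019 mm


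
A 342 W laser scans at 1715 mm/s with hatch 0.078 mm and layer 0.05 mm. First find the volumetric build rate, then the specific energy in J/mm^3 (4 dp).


Build rate = 1715 * 0.078 * 0.05 = 6.6885 mm^3/s
SE = 342 / 6.6885 = 51.1325 J/mm^3


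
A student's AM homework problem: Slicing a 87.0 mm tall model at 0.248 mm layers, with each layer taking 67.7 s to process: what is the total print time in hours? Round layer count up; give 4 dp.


Layers = ceil(87.0/0.248) = 351
t = 351 * 67.7 / 3600 = 6.6008 hrs


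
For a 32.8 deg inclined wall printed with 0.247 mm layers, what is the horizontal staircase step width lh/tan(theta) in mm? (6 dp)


step = 0.247 / tan(32.8) = 0.383269 mm


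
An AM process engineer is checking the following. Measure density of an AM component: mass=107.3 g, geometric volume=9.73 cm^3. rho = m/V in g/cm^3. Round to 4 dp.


rho = 107.3 / 9.73 = 11.0277 g/cm^3


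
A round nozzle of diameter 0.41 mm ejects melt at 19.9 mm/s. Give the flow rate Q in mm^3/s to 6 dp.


A = pi*(0.41/2)^2 = 0.13202543 mm^2
Q = 0.13202543 * 19.9 = 2.627306 mm^3/s


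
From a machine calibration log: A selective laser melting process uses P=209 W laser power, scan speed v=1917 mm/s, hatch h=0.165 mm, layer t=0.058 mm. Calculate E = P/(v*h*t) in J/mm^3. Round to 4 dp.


E = 209 / (1917*0.165*0.058) = 11.3923 J/mm^3


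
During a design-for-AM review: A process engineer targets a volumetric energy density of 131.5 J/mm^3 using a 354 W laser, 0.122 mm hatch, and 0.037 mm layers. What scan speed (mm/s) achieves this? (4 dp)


v = 354 / (131.5*0.122*0.037) = 596.3702 mm/s


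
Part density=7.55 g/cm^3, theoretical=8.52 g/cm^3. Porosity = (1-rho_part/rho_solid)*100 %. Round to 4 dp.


Porosity = (1-7.55/8.52)*100 = 11.385 %


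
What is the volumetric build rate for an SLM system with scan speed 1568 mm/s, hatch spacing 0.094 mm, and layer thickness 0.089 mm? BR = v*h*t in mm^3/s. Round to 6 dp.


Rate = 1568 * 0.094 * 0.089 = 13.117888 mm^3/s


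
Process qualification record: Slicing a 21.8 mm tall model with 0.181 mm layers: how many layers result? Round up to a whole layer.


Layers = ceil(21.8/0.181) = 121


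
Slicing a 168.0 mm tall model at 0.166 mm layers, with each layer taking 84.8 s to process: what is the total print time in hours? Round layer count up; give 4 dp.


Layers = ceil(168.0/0.166) = 1013
t = 1013 * 84.8 / 3600 = 23.8618 hrs


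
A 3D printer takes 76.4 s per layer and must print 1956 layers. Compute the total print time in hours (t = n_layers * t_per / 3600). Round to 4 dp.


t = 1956 * 76.4 / 3600 = 41.5107 hrs


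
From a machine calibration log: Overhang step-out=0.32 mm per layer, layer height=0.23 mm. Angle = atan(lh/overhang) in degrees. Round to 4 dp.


angle = atan(0.23/0.32) = 35.7067 degrees


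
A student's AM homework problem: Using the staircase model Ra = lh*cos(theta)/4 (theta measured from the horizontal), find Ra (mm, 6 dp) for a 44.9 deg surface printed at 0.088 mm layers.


Ra = 0.088 * cos(44.9) / 4 = 0.015583 mm


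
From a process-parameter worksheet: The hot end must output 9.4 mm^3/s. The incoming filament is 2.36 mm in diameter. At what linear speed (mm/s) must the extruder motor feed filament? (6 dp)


A = pi*(2.36/2)^2 = 4.374354
v = 9.4 / 4.374354 = 2.148889 mm/s


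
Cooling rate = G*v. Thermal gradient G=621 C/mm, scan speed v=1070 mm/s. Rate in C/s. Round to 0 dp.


CR = 621 * 1070 = 664470 C/s


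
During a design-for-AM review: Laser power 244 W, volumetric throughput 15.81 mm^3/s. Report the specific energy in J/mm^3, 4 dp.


SE = 244 / 15.81 = 15.4333 J/mm^3


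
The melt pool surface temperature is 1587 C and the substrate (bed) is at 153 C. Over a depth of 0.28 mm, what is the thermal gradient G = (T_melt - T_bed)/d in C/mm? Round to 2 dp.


G = (1587-153)/0.28 = 5121.43 C/mm


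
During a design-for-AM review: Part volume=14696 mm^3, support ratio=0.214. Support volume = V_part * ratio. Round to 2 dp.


V_support = 14696 * 0.214 = 3144.94 mm^3


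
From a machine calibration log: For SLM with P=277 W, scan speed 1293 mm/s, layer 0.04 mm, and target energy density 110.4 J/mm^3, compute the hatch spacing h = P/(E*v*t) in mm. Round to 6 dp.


h = 277 / (110.4*1293*0.04) = 0.048512 mm


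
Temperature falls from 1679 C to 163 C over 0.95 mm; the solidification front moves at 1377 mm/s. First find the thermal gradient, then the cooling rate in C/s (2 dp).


G = (1679-163)/0.95 = 1595.78947368 C/mm
CR = 1595.78947368 * 1377 = 2197402.11 C/s


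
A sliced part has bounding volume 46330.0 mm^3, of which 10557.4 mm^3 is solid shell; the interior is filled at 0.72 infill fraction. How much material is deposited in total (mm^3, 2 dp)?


V_infill = (46330.0 - 10557.4) * 0.72 = 25756.27
V_total = 10557.4 + 25756.27 = 36313.67 mm^3


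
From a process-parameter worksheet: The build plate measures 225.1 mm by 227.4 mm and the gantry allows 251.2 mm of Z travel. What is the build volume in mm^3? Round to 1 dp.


V = 225.1 * 227.4 * 251.2 = 12858360.3 mm^3


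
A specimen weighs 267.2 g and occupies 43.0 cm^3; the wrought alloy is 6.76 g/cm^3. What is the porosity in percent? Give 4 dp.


rho_part = 267.2 / 43.0 = 6.21395349 g/cm^3
Porosity = (1 - 6.21395349/6.76)*100 = 8.0776 %


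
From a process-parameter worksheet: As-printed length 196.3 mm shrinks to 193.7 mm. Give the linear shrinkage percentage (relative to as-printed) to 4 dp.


Shrinkage = ((196.3-193.7)/196.3)*100 = 1.3245 %


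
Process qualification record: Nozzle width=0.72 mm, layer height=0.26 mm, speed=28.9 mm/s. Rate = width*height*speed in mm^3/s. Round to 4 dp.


Rate = 0.72 * 0.26 * 28.9 = 5.4101 mm^3/s


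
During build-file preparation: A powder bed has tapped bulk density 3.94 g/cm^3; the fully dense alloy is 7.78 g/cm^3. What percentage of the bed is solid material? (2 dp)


Packing = (3.94/7.78)*100 = 50.64 %


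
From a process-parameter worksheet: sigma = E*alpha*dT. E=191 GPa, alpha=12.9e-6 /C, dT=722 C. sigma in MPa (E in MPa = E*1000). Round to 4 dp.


sigma = 191*1000 * 12.9e-6 * 722 = 1778.9358 MPa


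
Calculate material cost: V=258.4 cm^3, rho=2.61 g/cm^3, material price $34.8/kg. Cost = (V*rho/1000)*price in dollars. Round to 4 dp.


Mass = 258.4*2.61/1000 = 0.674424 kg
Cost = 0.674424 * 34.8 = 23.47 $


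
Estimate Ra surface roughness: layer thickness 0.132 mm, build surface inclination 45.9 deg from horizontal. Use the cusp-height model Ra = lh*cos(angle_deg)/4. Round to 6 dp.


Ra = 0.132 * cos(45.9) / 4 = 0.022965 mm


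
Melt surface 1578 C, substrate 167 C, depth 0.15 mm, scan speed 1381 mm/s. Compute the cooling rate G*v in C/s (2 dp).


G = (1578-167)/0.15 = 9406.66666667 C/mm
CR = 9406.66666667 * 1381 = 12990606.67 C/s


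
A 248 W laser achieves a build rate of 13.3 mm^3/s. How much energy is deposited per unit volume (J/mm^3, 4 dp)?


SE = 248 / 13.3 = 18.6466 J/mm^3


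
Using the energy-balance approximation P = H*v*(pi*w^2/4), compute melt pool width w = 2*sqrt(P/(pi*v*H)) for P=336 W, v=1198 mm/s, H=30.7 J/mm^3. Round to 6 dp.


w = 2*sqrt(336/(pi*1198*30.7)) = 0.107852 mm


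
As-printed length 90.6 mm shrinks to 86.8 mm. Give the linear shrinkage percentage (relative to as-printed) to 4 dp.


Shrinkage = ((90.6-86.8)/90.6)*100 = 4.1943 %


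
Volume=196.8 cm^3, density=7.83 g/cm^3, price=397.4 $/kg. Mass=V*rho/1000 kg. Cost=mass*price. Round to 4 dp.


Mass = 196.8*7.83/1000 = 1.540944 kg
Cost = 1.540944 * 397.4 = 612.3711 $


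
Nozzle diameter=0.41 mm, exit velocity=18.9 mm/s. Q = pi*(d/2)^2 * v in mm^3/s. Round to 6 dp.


A = pi*(0.41/2)^2 = 0.13202543 mm^2
Q = 0.13202543 * 18.9 = 2.495281 mm^3/s


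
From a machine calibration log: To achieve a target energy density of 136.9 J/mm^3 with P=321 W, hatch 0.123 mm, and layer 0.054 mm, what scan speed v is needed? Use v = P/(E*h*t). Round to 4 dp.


v = 321 / (136.9*0.123*0.054) = 353.0228 mm/s


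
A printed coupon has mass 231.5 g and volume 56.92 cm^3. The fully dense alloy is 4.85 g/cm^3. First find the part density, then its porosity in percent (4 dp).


rho_part = 231.5 / 56.92 = 4.06711174 g/cm^3
Porosity = (1 - 4.06711174/4.85)*100 = 16.142 %


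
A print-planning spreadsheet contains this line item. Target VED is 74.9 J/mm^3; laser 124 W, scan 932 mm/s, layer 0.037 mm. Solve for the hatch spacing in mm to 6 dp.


h = 124 / (74.9*932*0.037) = 0.048009 mm


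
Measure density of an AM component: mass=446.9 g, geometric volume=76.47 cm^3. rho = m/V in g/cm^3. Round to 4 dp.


rho = 446.9 / 76.47 = 5.8441 g/cm^3


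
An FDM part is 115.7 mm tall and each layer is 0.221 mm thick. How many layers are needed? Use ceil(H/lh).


Layers = ceil(115.7/0.221) = 524


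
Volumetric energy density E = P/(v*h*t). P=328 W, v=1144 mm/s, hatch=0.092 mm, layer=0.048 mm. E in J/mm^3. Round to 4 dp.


E = 328 / (1144*0.092*0.048) = 64.926 J/mm^3


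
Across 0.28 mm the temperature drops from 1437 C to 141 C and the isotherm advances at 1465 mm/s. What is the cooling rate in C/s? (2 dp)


G = (1437-141)/0.28 = 4628.57142857 C/mm
CR = 4628.57142857 * 1465 = 6780857.14 C/s


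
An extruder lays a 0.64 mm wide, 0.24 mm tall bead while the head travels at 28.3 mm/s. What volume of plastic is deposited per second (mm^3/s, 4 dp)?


Rate = 0.64 * 0.24 * 28.3 = 4.3469 mm^3/s


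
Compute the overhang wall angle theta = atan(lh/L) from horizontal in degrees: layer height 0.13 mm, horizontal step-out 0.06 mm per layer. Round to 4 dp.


angle = atan(0.13/0.06) = 65.2249 degrees


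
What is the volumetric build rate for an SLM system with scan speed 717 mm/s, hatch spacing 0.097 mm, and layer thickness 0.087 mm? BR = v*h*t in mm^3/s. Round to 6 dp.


Rate = 717 * 0.097 * 0.087 = 6.050763 mm^3/s


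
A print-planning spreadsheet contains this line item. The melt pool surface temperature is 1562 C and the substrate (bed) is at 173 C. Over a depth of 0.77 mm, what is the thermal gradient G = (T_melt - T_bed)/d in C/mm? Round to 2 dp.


G = (1562-173)/0.77 = 1803.9 C/mm


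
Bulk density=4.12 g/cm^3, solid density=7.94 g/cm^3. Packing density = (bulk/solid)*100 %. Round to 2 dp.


Packing = (4.12/7.94)*100 = 51.89 %


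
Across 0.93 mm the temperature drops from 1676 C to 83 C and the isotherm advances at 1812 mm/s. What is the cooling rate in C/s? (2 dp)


G = (1676-83)/0.93 = 1712.90322581 C/mm
CR = 1712.90322581 * 1812 = 3103780.65 C/s


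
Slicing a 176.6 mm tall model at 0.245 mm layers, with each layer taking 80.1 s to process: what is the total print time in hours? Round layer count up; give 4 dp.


Layers = ceil(176.6/0.245) = 721
t = 721 * 80.1 / 3600 = 16.0423 hrs


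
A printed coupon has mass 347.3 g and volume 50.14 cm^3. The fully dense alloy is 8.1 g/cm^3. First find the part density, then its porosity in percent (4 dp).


rho_part = 347.3 / 50.14 = 6.9266055 g/cm^3
Porosity = (1 - 6.9266055/8.1)*100 = 14.4864 %


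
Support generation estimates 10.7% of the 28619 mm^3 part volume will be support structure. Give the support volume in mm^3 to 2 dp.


V_support = 28619 * 0.107 = 3062.23 mm^3


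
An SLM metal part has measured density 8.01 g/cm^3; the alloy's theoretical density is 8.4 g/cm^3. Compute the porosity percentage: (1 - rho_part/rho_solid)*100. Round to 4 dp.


Porosity = (1-8.01/8.4)*100 = 4.6429 %


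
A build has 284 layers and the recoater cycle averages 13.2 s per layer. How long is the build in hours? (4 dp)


t = 284 * 13.2 / 3600 = 1.0413 hrs


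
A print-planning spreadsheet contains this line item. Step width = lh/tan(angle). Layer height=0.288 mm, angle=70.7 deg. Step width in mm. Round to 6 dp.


step = 0.288 / tan(70.7) = 0.100856 mm


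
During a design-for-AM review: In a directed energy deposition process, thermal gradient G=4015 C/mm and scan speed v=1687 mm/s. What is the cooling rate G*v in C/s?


CR = 4015 * 1687 = 6773305 C/s


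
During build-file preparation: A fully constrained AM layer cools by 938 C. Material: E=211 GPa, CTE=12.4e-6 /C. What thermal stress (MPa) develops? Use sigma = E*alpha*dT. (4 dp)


sigma = 211*1000 * 12.4e-6 * 938 = 2454.1832 MPa


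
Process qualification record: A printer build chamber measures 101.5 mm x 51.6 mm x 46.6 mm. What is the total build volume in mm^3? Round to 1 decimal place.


V = 101.5 * 51.6 * 46.6 = 244062.8 mm^3


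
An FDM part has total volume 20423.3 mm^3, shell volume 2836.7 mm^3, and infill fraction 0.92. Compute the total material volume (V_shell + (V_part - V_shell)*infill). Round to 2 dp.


V_infill = (20423.3 - 2836.7) * 0.92 = 16179.67
V_total = 2836.7 + 16179.67 = 19016.37 mm^3


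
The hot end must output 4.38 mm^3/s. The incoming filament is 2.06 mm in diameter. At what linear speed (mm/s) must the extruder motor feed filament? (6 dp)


A = pi*(2.06/2)^2 = 3.332916
v = 4.38 / 3.332916 = 1.314165 mm/s


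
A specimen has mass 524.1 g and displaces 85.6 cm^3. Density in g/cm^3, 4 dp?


rho = 524.1 / 85.6 = 6.1227 g/cm^3


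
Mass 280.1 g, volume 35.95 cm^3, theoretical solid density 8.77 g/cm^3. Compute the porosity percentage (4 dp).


rho_part = 280.1 / 35.95 = 7.79137691 g/cm^3
Porosity = (1 - 7.79137691/8.77)*100 = 11.1588 %


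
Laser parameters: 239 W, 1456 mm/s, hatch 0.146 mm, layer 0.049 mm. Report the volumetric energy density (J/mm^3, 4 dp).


E = 239 / (1456*0.146*0.049) = 22.945 J/mm^3


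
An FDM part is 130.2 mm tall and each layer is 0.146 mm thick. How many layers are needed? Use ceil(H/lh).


Layers = ceil(130.2/0.146) = 892


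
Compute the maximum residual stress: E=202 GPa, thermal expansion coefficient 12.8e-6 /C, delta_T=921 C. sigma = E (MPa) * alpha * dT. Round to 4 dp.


sigma = 202*1000 * 12.8e-6 * 921 = 2381.3376 MPa


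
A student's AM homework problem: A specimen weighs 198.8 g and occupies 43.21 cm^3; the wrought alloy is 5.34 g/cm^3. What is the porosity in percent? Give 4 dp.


rho_part = 198.8 / 43.21 = 4.60078685 g/cm^3
Porosity = (1 - 4.60078685/5.34)*100 = 13.8429 %


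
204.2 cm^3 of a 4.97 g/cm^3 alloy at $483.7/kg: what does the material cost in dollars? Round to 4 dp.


Mass = 204.2*4.97/1000 = 1.014874 kg
Cost = 1.014874 * 483.7 = 490.8946 $


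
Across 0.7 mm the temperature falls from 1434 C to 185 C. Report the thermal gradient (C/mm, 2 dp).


G = (1434-185)/0.7 = 1784.29 C/mm


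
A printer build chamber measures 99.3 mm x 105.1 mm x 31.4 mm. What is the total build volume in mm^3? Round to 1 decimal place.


V = 99.3 * 105.1 * 31.4 = 327703.9 mm^3


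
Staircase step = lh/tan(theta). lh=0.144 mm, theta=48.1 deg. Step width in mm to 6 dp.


step = 0.144 / tan(48.1) = 0.129204 mm


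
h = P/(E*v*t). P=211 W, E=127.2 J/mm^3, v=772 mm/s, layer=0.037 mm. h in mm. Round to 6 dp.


h = 211 / (127.2*772*0.037) = 0.058073 mm


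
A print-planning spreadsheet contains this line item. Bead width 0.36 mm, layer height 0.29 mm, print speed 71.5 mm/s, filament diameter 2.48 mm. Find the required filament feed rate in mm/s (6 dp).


Q = 0.36 * 0.29 * 71.5 = 7.4646 mm^3/s
A_fil = pi*(2.48/2)^2 = 4.83051286 mm^2
v_feed = 7.4646 / 4.83051286 = 1.545302 mm/s


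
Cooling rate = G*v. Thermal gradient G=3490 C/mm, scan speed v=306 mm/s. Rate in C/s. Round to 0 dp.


CR = 3490 * 306 = 1067940 C/s


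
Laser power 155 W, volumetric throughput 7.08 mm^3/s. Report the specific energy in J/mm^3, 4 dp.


SE = 155 / 7.08 = 21.8927 J/mm^3


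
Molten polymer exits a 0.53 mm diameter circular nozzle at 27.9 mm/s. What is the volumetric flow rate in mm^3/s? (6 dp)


A = pi*(0.53/2)^2 = 0.22061834 mm^2
Q = 0.22061834 * 27.9 = 6.155252 mm^3/s


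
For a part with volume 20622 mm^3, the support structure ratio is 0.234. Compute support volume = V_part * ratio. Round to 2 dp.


V_support = 20622 * 0.234 = 4825.55 mm^3


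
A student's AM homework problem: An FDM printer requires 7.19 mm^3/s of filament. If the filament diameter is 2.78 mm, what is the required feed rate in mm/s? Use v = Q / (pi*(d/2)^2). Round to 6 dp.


A = pi*(2.78/2)^2 = 6.069871
v = 7.19 / 6.069871 = 1.184539 mm/s


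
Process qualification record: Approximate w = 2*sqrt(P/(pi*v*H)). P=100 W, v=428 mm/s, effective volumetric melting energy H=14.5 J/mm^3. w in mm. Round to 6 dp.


w = 2*sqrt(100/(pi*428*14.5)) = 0.143235 mm


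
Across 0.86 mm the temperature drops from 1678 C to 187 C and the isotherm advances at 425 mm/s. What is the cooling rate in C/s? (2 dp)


G = (1678-187)/0.86 = 1733.72093023 C/mm
CR = 1733.72093023 * 425 = 736831.4 C/s


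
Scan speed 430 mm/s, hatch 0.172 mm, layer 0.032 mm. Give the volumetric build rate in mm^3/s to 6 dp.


Rate = 430 * 0.172 * 0.032 = 2.36672 mm^3/s


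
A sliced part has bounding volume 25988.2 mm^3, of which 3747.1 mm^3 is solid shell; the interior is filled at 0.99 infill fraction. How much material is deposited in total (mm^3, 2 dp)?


V_infill = (25988.2 - 3747.1) * 0.99 = 22018.69
V_total = 3747.1 + 22018.69 = 25765.79 mm^3


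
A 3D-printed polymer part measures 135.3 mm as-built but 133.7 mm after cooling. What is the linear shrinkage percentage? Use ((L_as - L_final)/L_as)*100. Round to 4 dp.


Shrinkage = ((135.3-133.7)/135.3)*100 = 1.1826 %


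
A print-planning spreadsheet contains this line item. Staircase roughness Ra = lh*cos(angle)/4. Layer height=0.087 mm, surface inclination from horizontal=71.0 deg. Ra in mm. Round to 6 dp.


Ra = 0.087 * cos(71.0) / 4 = 0.007081 mm


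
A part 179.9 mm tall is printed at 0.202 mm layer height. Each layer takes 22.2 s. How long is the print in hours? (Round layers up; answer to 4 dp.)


Layers = ceil(179.9/0.202) = 891
t = 891 * 22.2 / 3600 = 5.4945 hrs


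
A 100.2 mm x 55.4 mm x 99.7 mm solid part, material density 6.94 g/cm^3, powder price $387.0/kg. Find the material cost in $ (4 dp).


V = 100.2 * 55.4 * 99.7 = 553442.676 mm^3 = 553.442676 cm^3
Mass = 553.442676 * 6.94 / 1000 = 3.84089217 kg
Cost = 3.84089217 * 387.0 = 1486.4253 $


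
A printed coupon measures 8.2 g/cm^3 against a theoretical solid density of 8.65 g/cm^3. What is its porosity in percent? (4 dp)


Porosity = (1-8.2/8.65)*100 = 5.2023 %


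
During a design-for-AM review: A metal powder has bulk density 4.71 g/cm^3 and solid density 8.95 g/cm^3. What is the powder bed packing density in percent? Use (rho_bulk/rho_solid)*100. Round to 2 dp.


Packing = (4.71/8.95)*100 = 52.63 %


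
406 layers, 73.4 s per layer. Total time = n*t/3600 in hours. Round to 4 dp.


t = 406 * 73.4 / 3600 = 8.2779 hrs


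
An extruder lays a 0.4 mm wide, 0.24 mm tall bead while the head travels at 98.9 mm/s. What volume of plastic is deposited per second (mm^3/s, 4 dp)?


Rate = 0.4 * 0.24 * 98.9 = 9.4944 mm^3/s


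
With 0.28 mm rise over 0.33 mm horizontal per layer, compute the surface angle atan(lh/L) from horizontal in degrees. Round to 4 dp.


angle = atan(0.28/0.33) = 40.3141 degrees


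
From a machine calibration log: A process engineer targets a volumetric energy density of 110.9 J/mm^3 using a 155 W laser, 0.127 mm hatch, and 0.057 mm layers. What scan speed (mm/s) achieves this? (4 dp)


v = 155 / (110.9*0.127*0.057) = 193.073 mm/s


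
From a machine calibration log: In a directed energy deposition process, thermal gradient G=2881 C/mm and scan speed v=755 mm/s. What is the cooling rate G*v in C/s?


CR = 2881 * 755 = 2175155 C/s


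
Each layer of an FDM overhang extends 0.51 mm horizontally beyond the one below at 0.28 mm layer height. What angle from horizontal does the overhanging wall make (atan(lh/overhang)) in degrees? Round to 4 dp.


angle = atan(0.28/0.51) = 28.7676 degrees


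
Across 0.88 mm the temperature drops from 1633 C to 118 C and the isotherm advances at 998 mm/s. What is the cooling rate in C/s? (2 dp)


G = (1633-118)/0.88 = 1721.59090909 C/mm
CR = 1721.59090909 * 998 = 1718147.73 C/s


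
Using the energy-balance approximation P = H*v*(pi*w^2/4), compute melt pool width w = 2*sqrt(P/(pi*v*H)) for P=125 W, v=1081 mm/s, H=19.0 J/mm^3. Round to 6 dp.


w = 2*sqrt(125/(pi*1081*19.0)) = 0.088028 mm


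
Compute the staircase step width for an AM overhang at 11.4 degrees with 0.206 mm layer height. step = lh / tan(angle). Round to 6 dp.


step = 0.206 / tan(11.4) = 1.021646 mm


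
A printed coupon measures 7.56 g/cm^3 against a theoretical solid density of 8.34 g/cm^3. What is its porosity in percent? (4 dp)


Porosity = (1-7.56/8.34)*100 = 9.3525 %


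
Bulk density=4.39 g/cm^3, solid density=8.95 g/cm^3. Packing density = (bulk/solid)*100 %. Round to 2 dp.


Packing = (4.39/8.95)*100 = 49.05 %


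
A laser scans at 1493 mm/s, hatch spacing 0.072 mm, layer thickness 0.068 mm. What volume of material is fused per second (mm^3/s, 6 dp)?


Rate = 1493 * 0.072 * 0.068 = 7.309728 mm^3/s


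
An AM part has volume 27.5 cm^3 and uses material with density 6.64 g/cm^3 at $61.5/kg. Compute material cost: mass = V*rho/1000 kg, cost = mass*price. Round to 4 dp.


Mass = 27.5*6.64/1000 = 0.1826 kg
Cost = 0.1826 * 61.5 = 11.2299 $
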